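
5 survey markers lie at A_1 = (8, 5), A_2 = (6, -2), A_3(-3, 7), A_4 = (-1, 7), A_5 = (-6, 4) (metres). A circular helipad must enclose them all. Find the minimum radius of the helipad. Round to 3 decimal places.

7.140

The minimum enclosing circle of a finite set is fixed by two of the points (as a diameter) or three (as a circumcircle).
The minimum enclosing circle is determined by three boundary points: A_1, A_2, A_5.
Their circumcentre is (1.09375, 3.1875) with r² = 50.9814453125.
The farthest remaining point A_3 is at distance² 31.2939453125 ≤ 50.9814453125.
r = √(50.9814453125) ≈ 7.140.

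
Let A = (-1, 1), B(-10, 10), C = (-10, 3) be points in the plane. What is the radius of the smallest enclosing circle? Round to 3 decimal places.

Side lengths²: AB² = 162, AC² = 85, BC² = 49.
Since AB² = 162 ≥ 85 + 49 = 134, the angle opposite AB is not acute, so the smallest enclosing circle has AB as diameter.
Centre = midpoint of AB = (-5.5, 5.5), r² = 162/4 = 40.5.
r = √(40.5) ≈ 6.364.

6.364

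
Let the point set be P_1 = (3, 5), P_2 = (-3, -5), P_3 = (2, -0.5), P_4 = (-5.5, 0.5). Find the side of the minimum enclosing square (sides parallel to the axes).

10

The bounding box has width 8.5 and height 10.
An axis-aligned square enclosing the set must have side ≥ max(width, height).
So the minimum side is max(8.5, 10) = 10.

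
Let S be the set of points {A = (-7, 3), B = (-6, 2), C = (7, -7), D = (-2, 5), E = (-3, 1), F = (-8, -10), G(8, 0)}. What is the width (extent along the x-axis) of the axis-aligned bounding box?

max x = 8, min x = -8, so width = 16.

16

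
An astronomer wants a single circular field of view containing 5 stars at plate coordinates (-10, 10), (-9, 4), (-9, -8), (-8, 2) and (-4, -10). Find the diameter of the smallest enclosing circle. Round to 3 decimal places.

A smallest enclosing disk is always determined by at most three of the input points on its boundary.
The farthest pair is (-10, 10)–(-4, -10) with squared distance 436. The circle on this segment as diameter has centre (-7, 0) and r² = 436/4 = 109.
Check (-9, 4): distance² to centre = 20 ≤ 109, so it lies inside.
All remaining points lie in this disk, and no smaller disk contains both endpoints, so this is the minimum enclosing circle.
Diameter = 2r = 2√109 ≈ 20.881.

20.881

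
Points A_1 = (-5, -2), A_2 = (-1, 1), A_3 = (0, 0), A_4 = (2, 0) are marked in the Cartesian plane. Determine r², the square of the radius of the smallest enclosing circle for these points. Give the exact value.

The farthest pair is A_1–A_4 with squared distance 53. The circle on this segment as diameter has centre (-1.5, -1) and r² = 53/4 = 13.25.
Check A_2: distance² to centre = 4.25 ≤ 13.25, so it lies inside.
All remaining points lie in this disk, and no smaller disk contains both endpoints, so this is the minimum enclosing circle.

13.25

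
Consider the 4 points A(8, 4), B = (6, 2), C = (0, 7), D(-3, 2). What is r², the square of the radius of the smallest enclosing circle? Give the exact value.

31.25

By Welzl's lemma the MEC is supported by two points (diametrically opposite) or three points (on a circumcircle).
The farthest pair is A–D with squared distance 125. The circle on this segment as diameter has centre (2.5, 3) and r² = 125/4 = 31.25.
Check B: distance² to centre = 13.25 ≤ 31.25, so it lies inside.
All remaining points lie in this disk, and no smaller disk contains both endpoints, so this is the minimum enclosing circle.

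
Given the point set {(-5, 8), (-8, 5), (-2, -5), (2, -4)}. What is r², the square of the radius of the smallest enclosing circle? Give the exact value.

34933/722

The minimum enclosing circle is determined by three boundary points: (-5, 8), (-8, 5), (2, -4).
Their circumcentre is (-69/38, 69/38) with r² = 34933/722.
The farthest remaining point (-2, -5) is at distance² 33565/722 ≤ 34933/722.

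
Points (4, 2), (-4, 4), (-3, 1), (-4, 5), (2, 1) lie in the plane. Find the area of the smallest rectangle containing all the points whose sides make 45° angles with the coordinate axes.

In coordinates u = x + y, v = x − y the rectangle is axis-aligned; the map (x,y)→(u,v) scales areas by 2.
u-values: 6, 0, -2, 1, 3; range = 6 − (-2) = 8.
v-values: 2, -8, -4, -9, 1; range = 2 − (-9) = 11.
Area = (8 × 11) / 2 = 44.

44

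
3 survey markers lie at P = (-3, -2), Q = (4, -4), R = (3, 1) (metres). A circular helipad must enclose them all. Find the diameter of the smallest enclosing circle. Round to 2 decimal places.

7.55

Side lengths²: PQ² = 53, PR² = 45, QR² = 26.
Since PQ² = 53 < 45 + 26 = 71, the triangle is acute, so the smallest enclosing circle is the circumcircle.
Circumcentre = (17/22, -45/22), r² = 3445/242.
Diameter = 2r = 2√(3445/242) ≈ 7.55.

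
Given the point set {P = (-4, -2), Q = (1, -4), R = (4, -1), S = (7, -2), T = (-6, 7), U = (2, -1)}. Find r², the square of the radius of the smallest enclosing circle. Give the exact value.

By Welzl's lemma the MEC is supported by two points (diametrically opposite) or three points (on a circumcircle).
The farthest pair is S–T with squared distance 250. The circle on this segment as diameter has centre (0.5, 2.5) and r² = 250/4 = 62.5.
Check P: distance² to centre = 40.5 ≤ 62.5, so it lies inside.
All remaining points lie in this disk, and no smaller disk contains both endpoints, so this is the minimum enclosing circle.

62.5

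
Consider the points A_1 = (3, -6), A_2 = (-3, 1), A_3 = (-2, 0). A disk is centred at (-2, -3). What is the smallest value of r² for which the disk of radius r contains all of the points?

The required radius is the distance from (-2, -3) to the farthest point.
Squared distances: 34, 17, 9.
Maximum is 34, attained at A_1.

34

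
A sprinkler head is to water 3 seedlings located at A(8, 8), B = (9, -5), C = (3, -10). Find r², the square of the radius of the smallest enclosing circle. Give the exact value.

Side lengths²: AB² = 170, AC² = 349, BC² = 61.
Since AC² = 349 ≥ 170 + 61 = 231, the angle opposite AC is not acute, so the smallest enclosing circle has AC as diameter.
Centre = midpoint of AC = (5.5, -1), r² = 349/4 = 87.25.

87.25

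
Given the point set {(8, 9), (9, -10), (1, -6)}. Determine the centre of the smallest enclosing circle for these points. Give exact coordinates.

(8.5, -0.5)

Call the three points A, B, C in the order given.
Side lengths²: AB² = 362, AC² = 274, BC² = 80.
Since AB² = 362 ≥ 274 + 80 = 354, the angle opposite AB is not acute, so the smallest enclosing circle has AB as diameter.
Centre = midpoint of AB = (8.5, -0.5), r² = 362/4 = 90.5.
Centre = (8.5, -0.5).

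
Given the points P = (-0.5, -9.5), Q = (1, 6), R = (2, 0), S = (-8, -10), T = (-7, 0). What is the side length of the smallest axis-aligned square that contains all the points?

The bounding box has width 10 and height 16.
An axis-aligned square enclosing the set must have side ≥ max(width, height).
So the minimum side is max(10, 16) = 16.

16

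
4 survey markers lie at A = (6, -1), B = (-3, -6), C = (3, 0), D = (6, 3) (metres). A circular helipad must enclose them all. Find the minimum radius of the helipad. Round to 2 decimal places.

A smallest enclosing disk is always determined by at most three of the input points on its boundary.
The farthest pair is B–D with squared distance 162. The circle on this segment as diameter has centre (1.5, -1.5) and r² = 162/4 = 40.5.
Check A: distance² to centre = 20.5 ≤ 40.5, so it lies inside.
All remaining points lie in this disk, and no smaller disk contains both endpoints, so this is the minimum enclosing circle.
r = √(40.5) ≈ 6.36.

6.36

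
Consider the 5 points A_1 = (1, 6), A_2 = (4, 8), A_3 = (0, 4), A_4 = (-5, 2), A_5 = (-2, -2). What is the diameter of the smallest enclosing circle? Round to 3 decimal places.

The minimum enclosing circle of a finite set is fixed by two of the points (as a diameter) or three (as a circumcircle).
The minimum enclosing circle is determined by three boundary points: A_2, A_4, A_5.
Their circumcentre is (13/18, 19/6) with r² = 5525/162.
The farthest remaining point A_1 is at distance² 1313/162 ≤ 5525/162.
Diameter = 2r = 2√(5525/162) ≈ 11.680.

11.680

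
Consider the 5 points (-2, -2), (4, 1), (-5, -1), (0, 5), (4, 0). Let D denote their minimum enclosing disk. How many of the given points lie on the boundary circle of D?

3

By Welzl's lemma the MEC is supported by two points (diametrically opposite) or three points (on a circumcircle).
The minimum enclosing circle is determined by three boundary points: (4, 1), (-5, -1), (0, 5).
Their circumcentre is (-13/22, 9/22) with r² = 5185/242.
The farthest remaining point (4, 0) is at distance² 5141/242 ≤ 5185/242.
The points at distance exactly r from the centre are (4, 1), (-5, -1), (0, 5) — 3 points.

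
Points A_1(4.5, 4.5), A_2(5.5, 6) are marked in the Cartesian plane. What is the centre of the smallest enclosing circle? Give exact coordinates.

(5, 5.25)

The smallest circle enclosing two points has them as diameter endpoints.
Centre = midpoint = (5, 5.25); r² = |A_1A_2|²/4 = 3.25/4 = 0.8125.
Centre = (5, 5.25).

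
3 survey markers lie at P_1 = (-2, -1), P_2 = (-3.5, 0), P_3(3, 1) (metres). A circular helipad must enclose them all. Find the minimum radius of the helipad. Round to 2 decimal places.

3.29

Side lengths²: P_1P_2² = 3.25, P_1P_3² = 29, P_2P_3² = 43.25.
Since P_2P_3² = 43.25 ≥ 29 + 3.25 = 32.25, the angle opposite P_2P_3 is not acute, so the smallest enclosing circle has P_2P_3 as diameter.
Centre = midpoint of P_2P_3 = (-0.25, 0.5), r² = 43.25/4 = 10.8125.
r = √(10.8125) ≈ 3.29.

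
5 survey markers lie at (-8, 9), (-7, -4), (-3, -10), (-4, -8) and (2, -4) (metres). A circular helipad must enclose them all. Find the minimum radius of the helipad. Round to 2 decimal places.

9.82

A smallest enclosing disk is always determined by at most three of the input points on its boundary.
The farthest pair is (-8, 9)–(-3, -10) with squared distance 386. The circle on this segment as diameter has centre (-5.5, -0.5) and r² = 386/4 = 96.5.
Check (-7, -4): distance² to centre = 14.5 ≤ 96.5, so it lies inside.
All remaining points lie in this disk, and no smaller disk contains both endpoints, so this is the minimum enclosing circle.
r = √(96.5) ≈ 9.82.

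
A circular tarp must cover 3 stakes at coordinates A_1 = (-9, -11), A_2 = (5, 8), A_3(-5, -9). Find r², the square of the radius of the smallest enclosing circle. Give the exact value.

Side lengths²: A_1A_2² = 557, A_1A_3² = 20, A_2A_3² = 389.
Since A_1A_2² = 557 ≥ 389 + 20 = 409, the angle opposite A_1A_2 is not acute, so the smallest enclosing circle has A_1A_2 as diameter.
Centre = midpoint of A_1A_2 = (-2, -1.5), r² = 557/4 = 139.25.

139.25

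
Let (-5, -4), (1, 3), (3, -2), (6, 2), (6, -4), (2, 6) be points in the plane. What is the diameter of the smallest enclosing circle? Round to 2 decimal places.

The minimum enclosing circle is determined by three boundary points: (-5, -4), (6, -4), (2, 6).
Their circumcentre is (0.5, -0.4) with r² = 43.21.
The farthest remaining point (6, 2) is at distance² 36.01 ≤ 43.21.
Diameter = 2r = 2√(43.21) ≈ 13.15.

13.15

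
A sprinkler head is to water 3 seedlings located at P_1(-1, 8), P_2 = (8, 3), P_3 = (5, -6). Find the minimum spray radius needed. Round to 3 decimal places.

7.616

Side lengths²: P_1P_2² = 106, P_1P_3² = 232, P_2P_3² = 90.
Since P_1P_3² = 232 ≥ 106 + 90 = 196, the angle opposite P_1P_3 is not acute, so the smallest enclosing circle has P_1P_3 as diameter.
Centre = midpoint of P_1P_3 = (2, 1), r² = 232/4 = 58.
r = √58 ≈ 7.616.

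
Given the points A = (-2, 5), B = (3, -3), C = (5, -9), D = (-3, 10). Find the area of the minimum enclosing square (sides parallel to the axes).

361

The bounding box has width 8 and height 19.
An axis-aligned square enclosing the set must have side ≥ max(width, height).
So the minimum side is max(8, 19) = 19.
Area = 19² = 361.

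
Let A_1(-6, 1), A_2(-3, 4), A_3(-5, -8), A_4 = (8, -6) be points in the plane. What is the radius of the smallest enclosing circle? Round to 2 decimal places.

By Welzl's lemma the MEC is supported by two points (diametrically opposite) or three points (on a circumcircle).
The minimum enclosing circle is determined by three boundary points: A_1, A_3, A_4.
Their circumcentre is (29/34, -95/34) with r² = 35465/578.
The farthest remaining point A_2 is at distance² 35261/578 ≤ 35465/578.
r = √(35465/578) ≈ 7.83.

7.83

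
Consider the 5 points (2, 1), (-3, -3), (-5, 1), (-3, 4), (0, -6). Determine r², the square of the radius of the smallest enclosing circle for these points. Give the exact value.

27.25

A smallest enclosing disk is always determined by at most three of the input points on its boundary.
The farthest pair is (-3, 4)–(0, -6) with squared distance 109. The circle on this segment as diameter has centre (-1.5, -1) and r² = 109/4 = 27.25.
Check (2, 1): distance² to centre = 16.25 ≤ 27.25, so it lies inside.
All remaining points lie in this disk, and no smaller disk contains both endpoints, so this is the minimum enclosing circle.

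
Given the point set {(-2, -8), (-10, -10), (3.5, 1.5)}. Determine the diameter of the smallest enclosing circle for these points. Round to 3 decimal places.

17.734

Call the three points A, B, C in the order given.
Side lengths²: AB² = 68, AC² = 120.5, BC² = 314.5.
Since BC² = 314.5 ≥ 120.5 + 68 = 188.5, the angle opposite BC is not acute, so the smallest enclosing circle has BC as diameter.
Centre = midpoint of BC = (-3.25, -4.25), r² = 314.5/4 = 78.625.
Diameter = 2r = 2√(78.625) ≈ 17.734.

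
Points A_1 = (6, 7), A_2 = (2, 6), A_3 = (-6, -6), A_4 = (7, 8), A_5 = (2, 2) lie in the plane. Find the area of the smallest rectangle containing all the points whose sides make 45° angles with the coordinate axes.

In coordinates u = x + y, v = x − y the rectangle is axis-aligned; the map (x,y)→(u,v) scales areas by 2.
u-values: 13, 8, -12, 15, 4; range = 15 − (-12) = 27.
v-values: -1, -4, 0, -1, 0; range = 0 − (-4) = 4.
Area = (27 × 4) / 2 = 54.

54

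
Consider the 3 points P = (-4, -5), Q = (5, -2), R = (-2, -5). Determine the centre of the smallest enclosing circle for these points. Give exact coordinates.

(0.5, -3.5)

Side lengths²: PQ² = 90, PR² = 4, QR² = 58.
Since PQ² = 90 ≥ 58 + 4 = 62, the angle opposite PQ is not acute, so the smallest enclosing circle has PQ as diameter.
Centre = midpoint of PQ = (0.5, -3.5), r² = 90/4 = 22.5.
Centre = (0.5, -3.5).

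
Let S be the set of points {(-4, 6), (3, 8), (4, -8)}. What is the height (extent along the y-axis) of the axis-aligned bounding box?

max y = 8, min y = -8, so height = 16.

16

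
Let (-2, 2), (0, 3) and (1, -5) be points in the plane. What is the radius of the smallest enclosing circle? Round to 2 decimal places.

Call the three points A, B, C in the order given.
Side lengths²: AB² = 5, AC² = 58, BC² = 65.
Since BC² = 65 ≥ 58 + 5 = 63, the angle opposite BC is not acute, so the smallest enclosing circle has BC as diameter.
Centre = midpoint of BC = (0.5, -1), r² = 65/4 = 16.25.
r = √(16.25) ≈ 4.03.

4.03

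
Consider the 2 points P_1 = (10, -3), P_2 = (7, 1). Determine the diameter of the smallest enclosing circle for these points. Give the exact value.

The smallest circle enclosing two points has them as diameter endpoints.
Centre = midpoint = (8.5, -1); r² = |P_1P_2|²/4 = 25/4 = 6.25.
Diameter = 2r = 2√(6.25) = 5.

5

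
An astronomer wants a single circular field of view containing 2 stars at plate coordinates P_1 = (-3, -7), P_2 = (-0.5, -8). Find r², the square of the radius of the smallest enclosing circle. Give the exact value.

The smallest circle enclosing two points has them as diameter endpoints.
Centre = midpoint = (-1.75, -7.5); r² = |P_1P_2|²/4 = 7.25/4 = 1.8125.

1.8125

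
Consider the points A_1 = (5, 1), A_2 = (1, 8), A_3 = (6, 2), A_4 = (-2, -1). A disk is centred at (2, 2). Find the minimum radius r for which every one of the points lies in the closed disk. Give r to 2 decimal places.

The required radius is the distance from (2, 2) to the farthest point.
Squared distances: 10, 37, 16, 25.
Maximum is 37, attained at A_2.
r = √37 ≈ 6.08.

6.08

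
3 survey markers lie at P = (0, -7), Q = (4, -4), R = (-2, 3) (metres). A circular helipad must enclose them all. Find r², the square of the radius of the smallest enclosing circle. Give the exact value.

27625/1058

Side lengths²: PQ² = 25, PR² = 104, QR² = 85.
Since PR² = 104 < 85 + 25 = 110, the triangle is acute, so the smallest enclosing circle is the circumcircle.
Circumcentre = (-31/46, -89/46), r² = 27625/1058.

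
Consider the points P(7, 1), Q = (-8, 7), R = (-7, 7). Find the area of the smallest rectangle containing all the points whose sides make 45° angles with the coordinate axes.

94.5

In coordinates u = x + y, v = x − y the rectangle is axis-aligned; the map (x,y)→(u,v) scales areas by 2.
u-values: 8, -1, 0; range = 8 − (-1) = 9.
v-values: 6, -15, -14; range = 6 − (-15) = 21.
Area = (9 × 21) / 2 = 94.5.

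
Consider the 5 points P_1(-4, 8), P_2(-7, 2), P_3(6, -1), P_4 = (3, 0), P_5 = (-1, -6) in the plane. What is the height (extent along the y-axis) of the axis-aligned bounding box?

max y = 8, min y = -6, so height = 14.

14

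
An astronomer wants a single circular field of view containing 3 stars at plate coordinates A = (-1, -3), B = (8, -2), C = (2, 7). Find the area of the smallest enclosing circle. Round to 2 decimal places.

Side lengths²: AB² = 82, AC² = 109, BC² = 117.
Since BC² = 117 < 109 + 82 = 191, the triangle is acute, so the smallest enclosing circle is the circumcircle.
Circumcentre = (179/58, 71/58), r² = 58097/1682.
Area = π·r² = π·58097/1682 ≈ 108.51.

108.51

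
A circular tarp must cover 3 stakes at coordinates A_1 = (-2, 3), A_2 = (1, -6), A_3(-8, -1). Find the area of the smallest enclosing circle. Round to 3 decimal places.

89.445

Side lengths²: A_1A_2² = 90, A_1A_3² = 52, A_2A_3² = 106.
Since A_2A_3² = 106 < 90 + 52 = 142, the triangle is acute, so the smallest enclosing circle is the circumcircle.
Circumcentre = (-31/11, -25/11), r² = 3445/121.
Area = π·r² = π·3445/121 ≈ 89.445.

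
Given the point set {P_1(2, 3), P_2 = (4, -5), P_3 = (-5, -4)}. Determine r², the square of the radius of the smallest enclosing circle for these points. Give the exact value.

Side lengths²: P_1P_2² = 68, P_1P_3² = 98, P_2P_3² = 82.
Since P_1P_3² = 98 < 82 + 68 = 150, the triangle is acute, so the smallest enclosing circle is the circumcircle.
Circumcentre = (-0.2, -1.8), r² = 27.88.

27.88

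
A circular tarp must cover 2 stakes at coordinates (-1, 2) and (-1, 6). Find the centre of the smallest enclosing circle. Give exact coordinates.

(-1, 4)

The smallest circle enclosing two points has them as diameter endpoints.
Centre = midpoint = (-1, 4); r² = |(-1, 2)−(-1, 6)|²/4 = 16/4 = 4.
Centre = (-1, 4).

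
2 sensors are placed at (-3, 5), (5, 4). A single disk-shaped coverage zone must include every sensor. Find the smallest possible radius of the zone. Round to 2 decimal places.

The smallest circle enclosing two points has them as diameter endpoints.
Centre = midpoint = (1, 4.5); r² = |(-3, 5)−(5, 4)|²/4 = 65/4 = 16.25.
r = √(16.25) ≈ 4.03.

4.03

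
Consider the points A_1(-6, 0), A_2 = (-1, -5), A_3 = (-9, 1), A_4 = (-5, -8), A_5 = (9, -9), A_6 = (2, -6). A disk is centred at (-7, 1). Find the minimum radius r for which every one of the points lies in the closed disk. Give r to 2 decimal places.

The required radius is the distance from (-7, 1) to the farthest point.
Squared distances: 2, 72, 4, 85, 356, 130.
Maximum is 356, attained at A_5.
r = √356 ≈ 18.87.

18.87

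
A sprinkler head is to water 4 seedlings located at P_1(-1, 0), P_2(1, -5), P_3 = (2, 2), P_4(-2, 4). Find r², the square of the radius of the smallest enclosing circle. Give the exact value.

22.5

The minimum enclosing circle of a finite set is fixed by two of the points (as a diameter) or three (as a circumcircle).
The farthest pair is P_2–P_4 with squared distance 90. The circle on this segment as diameter has centre (-0.5, -0.5) and r² = 90/4 = 22.5.
Check P_1: distance² to centre = 0.5 ≤ 22.5, so it lies inside.
All remaining points lie in this disk, and no smaller disk contains both endpoints, so this is the minimum enclosing circle.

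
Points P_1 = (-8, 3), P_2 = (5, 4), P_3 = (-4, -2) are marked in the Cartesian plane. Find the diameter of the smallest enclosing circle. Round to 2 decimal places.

13.04

Side lengths²: P_1P_2² = 170, P_1P_3² = 41, P_2P_3² = 117.
Since P_1P_2² = 170 ≥ 117 + 41 = 158, the angle opposite P_1P_2 is not acute, so the smallest enclosing circle has P_1P_2 as diameter.
Centre = midpoint of P_1P_2 = (-1.5, 3.5), r² = 170/4 = 42.5.
Diameter = 2r = 2√(42.5) ≈ 13.04.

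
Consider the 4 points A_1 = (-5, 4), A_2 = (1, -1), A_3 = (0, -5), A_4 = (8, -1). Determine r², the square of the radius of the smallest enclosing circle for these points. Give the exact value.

48.5

By Welzl's lemma the MEC is supported by two points (diametrically opposite) or three points (on a circumcircle).
The farthest pair is A_1–A_4 with squared distance 194. The circle on this segment as diameter has centre (1.5, 1.5) and r² = 194/4 = 48.5.
Check A_2: distance² to centre = 6.5 ≤ 48.5, so it lies inside.
All remaining points lie in this disk, and no smaller disk contains both endpoints, so this is the minimum enclosing circle.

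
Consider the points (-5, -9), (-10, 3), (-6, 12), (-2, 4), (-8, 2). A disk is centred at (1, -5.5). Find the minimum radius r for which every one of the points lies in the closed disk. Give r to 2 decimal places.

The required radius is the distance from (1, -5.5) to the farthest point.
Squared distances: 48.25, 193.25, 355.25, 99.25, 137.25.
Maximum is 355.25, attained at (-6, 12).
r = √(355.25) ≈ 18.85.

18.85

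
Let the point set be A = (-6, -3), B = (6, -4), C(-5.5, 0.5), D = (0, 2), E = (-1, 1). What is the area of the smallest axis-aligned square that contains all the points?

The bounding box has width 12 and height 6.
An axis-aligned square enclosing the set must have side ≥ max(width, height).
So the minimum side is max(12, 6) = 12.
Area = 12² = 144.

144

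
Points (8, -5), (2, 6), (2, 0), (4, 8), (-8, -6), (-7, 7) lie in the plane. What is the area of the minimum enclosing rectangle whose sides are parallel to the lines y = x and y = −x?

351

In coordinates u = x + y, v = x − y the rectangle is axis-aligned; the map (x,y)→(u,v) scales areas by 2.
u-values: 3, 8, 2, 12, -14, 0; range = 12 − (-14) = 26.
v-values: 13, -4, 2, -4, -2, -14; range = 13 − (-14) = 27.
Area = (26 × 27) / 2 = 351.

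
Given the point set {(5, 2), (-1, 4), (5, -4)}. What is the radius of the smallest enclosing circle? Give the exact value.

5

Call the three points A, B, C in the order given.
Side lengths²: AB² = 40, AC² = 36, BC² = 100.
Since BC² = 100 ≥ 40 + 36 = 76, the angle opposite BC is not acute, so the smallest enclosing circle has BC as diameter.
Centre = midpoint of BC = (2, 0), r² = 100/4 = 25.
r = √25 = 5.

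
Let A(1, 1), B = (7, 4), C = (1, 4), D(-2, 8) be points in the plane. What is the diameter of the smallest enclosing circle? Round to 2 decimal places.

9.87

The minimum enclosing circle of a finite set is fixed by two of the points (as a diameter) or three (as a circumcircle).
The minimum enclosing circle is determined by three boundary points: A, B, D.
Their circumcentre is (81/34, 195/34) with r² = 14065/578.
The farthest remaining point C is at distance² 2845/578 ≤ 14065/578.
Diameter = 2r = 2√(14065/578) ≈ 9.87.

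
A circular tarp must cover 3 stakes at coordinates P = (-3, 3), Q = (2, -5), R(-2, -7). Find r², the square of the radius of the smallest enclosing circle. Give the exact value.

Side lengths²: PQ² = 89, PR² = 101, QR² = 20.
Since PR² = 101 < 89 + 20 = 109, the triangle is acute, so the smallest enclosing circle is the circumcircle.
Circumcentre = (-85/42, -41/21), r² = 44945/1764.

44945/1764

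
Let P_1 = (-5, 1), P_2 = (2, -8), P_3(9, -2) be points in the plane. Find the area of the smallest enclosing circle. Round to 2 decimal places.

161.37

Side lengths²: P_1P_2² = 130, P_1P_3² = 205, P_2P_3² = 85.
Since P_1P_3² = 205 < 130 + 85 = 215, the triangle is acute, so the smallest enclosing circle is the circumcircle.
Circumcentre = (27/14, -5/6), r² = 45305/882.
Area = π·r² = π·45305/882 ≈ 161.37.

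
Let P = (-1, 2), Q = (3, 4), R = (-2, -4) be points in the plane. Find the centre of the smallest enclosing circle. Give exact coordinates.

Side lengths²: PQ² = 20, PR² = 37, QR² = 89.
Since QR² = 89 ≥ 37 + 20 = 57, the angle opposite QR is not acute, so the smallest enclosing circle has QR as diameter.
Centre = midpoint of QR = (0.5, 0), r² = 89/4 = 22.25.
Centre = (0.5, 0).

(0.5, 0)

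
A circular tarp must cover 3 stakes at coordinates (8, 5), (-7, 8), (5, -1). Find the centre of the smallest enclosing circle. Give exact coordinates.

Call the three points A, B, C in the order given.
Side lengths²: AB² = 234, AC² = 45, BC² = 225.
Since AB² = 234 < 225 + 45 = 270, the triangle is acute, so the smallest enclosing circle is the circumcircle.
Circumcentre = (5/22, 113/22), r² = 14625/242.
Centre = (5/22, 113/22).

(5/22, 113/22)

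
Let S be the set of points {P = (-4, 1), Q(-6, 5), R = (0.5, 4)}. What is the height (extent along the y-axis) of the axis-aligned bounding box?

max y = 5, min y = 1, so height = 4.

4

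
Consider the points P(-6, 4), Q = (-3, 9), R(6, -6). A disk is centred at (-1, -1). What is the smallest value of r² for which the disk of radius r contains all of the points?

104

The required radius is the distance from (-1, -1) to the farthest point.
Squared distances: 50, 104, 74.
Maximum is 104, attained at Q.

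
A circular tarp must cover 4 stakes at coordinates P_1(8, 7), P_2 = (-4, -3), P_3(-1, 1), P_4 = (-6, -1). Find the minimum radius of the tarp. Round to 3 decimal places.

8.062

By Welzl's lemma the MEC is supported by two points (diametrically opposite) or three points (on a circumcircle).
The farthest pair is P_1–P_4 with squared distance 260. The circle on this segment as diameter has centre (1, 3) and r² = 260/4 = 65.
Check P_2: distance² to centre = 61 ≤ 65, so it lies inside.
All remaining points lie in this disk, and no smaller disk contains both endpoints, so this is the minimum enclosing circle.
r = √65 ≈ 8.062.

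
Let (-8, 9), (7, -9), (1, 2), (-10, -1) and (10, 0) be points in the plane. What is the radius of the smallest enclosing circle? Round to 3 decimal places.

11.715

A smallest enclosing disk is always determined by at most three of the input points on its boundary.
The farthest pair is (-8, 9)–(7, -9) with squared distance 549. The circle on this segment as diameter has centre (-0.5, 0) and r² = 549/4 = 137.25.
Check (1, 2): distance² to centre = 6.25 ≤ 137.25, so it lies inside.
All remaining points lie in this disk, and no smaller disk contains both endpoints, so this is the minimum enclosing circle.
r = √(137.25) ≈ 11.715.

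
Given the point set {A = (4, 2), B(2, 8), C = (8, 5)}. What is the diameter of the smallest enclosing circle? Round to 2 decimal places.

7.07

Side lengths²: AB² = 40, AC² = 25, BC² = 45.
Since BC² = 45 < 40 + 25 = 65, the triangle is acute, so the smallest enclosing circle is the circumcircle.
Circumcentre = (4.5, 5.5), r² = 12.5.
Diameter = 2r = 2√(12.5) ≈ 7.07.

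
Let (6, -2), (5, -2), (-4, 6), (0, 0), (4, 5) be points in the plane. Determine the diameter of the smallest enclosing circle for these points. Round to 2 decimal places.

The farthest pair is (6, -2)–(-4, 6) with squared distance 164. The circle on this segment as diameter has centre (1, 2) and r² = 164/4 = 41.
Check (5, -2): distance² to centre = 32 ≤ 41, so it lies inside.
All remaining points lie in this disk, and no smaller disk contains both endpoints, so this is the minimum enclosing circle.
Diameter = 2r = 2√41 ≈ 12.81.

12.81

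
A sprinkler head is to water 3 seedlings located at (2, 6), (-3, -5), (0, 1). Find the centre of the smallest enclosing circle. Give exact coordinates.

(-0.5, 0.5)

Call the three points A, B, C in the order given.
Side lengths²: AB² = 146, AC² = 29, BC² = 45.
Since AB² = 146 ≥ 45 + 29 = 74, the angle opposite AB is not acute, so the smallest enclosing circle has AB as diameter.
Centre = midpoint of AB = (-0.5, 0.5), r² = 146/4 = 36.5.
Centre = (-0.5, 0.5).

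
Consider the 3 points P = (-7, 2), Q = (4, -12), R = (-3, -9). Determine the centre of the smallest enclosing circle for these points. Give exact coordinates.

(-1.5, -5)

Side lengths²: PQ² = 317, PR² = 137, QR² = 58.
Since PQ² = 317 ≥ 137 + 58 = 195, the angle opposite PQ is not acute, so the smallest enclosing circle has PQ as diameter.
Centre = midpoint of PQ = (-1.5, -5), r² = 317/4 = 79.25.
Centre = (-1.5, -5).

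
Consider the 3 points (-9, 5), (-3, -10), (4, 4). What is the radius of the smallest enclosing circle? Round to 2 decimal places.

Call the three points A, B, C in the order given.
Side lengths²: AB² = 261, AC² = 170, BC² = 245.
Since AB² = 261 < 245 + 170 = 415, the triangle is acute, so the smallest enclosing circle is the circumcircle.
Circumcentre = (-53/18, -23/18), r² = 12325/162.
r = √(12325/162) ≈ 8.72.

8.72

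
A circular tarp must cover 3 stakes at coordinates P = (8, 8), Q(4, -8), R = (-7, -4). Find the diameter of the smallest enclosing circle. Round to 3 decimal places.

19.313

Side lengths²: PQ² = 272, PR² = 369, QR² = 137.
Since PR² = 369 < 272 + 137 = 409, the triangle is acute, so the smallest enclosing circle is the circumcircle.
Circumcentre = (1.125, 1.21875), r² = 93.2509765625.
Diameter = 2r = 2√(93.2509765625) ≈ 19.313.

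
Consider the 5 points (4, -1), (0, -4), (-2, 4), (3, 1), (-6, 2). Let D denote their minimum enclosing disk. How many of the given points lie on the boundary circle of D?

The farthest pair is (4, -1)–(-6, 2) with squared distance 109. The circle on this segment as diameter has centre (-1, 0.5) and r² = 109/4 = 27.25.
Check (0, -4): distance² to centre = 21.25 ≤ 27.25, so it lies inside.
All remaining points lie in this disk, and no smaller disk contains both endpoints, so this is the minimum enclosing circle.
The points at distance exactly r from the centre are (4, -1), (-6, 2) — 2 points.

2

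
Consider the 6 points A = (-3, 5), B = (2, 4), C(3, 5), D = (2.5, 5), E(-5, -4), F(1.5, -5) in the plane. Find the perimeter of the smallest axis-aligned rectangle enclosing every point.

36

Width = max x − min x = 3 − (-5) = 8.
Height = max y − min y = 5 − (-5) = 10.
Perimeter = 2(8 + 10) = 36.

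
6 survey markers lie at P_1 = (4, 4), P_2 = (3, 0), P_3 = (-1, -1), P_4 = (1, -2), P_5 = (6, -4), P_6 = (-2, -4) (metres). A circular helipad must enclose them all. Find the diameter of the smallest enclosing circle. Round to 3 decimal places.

By Welzl's lemma the MEC is supported by two points (diametrically opposite) or three points (on a circumcircle).
The minimum enclosing circle is determined by three boundary points: P_1, P_5, P_6.
Their circumcentre is (2, -0.75) with r² = 26.5625.
The farthest remaining point P_3 is at distance² 9.0625 ≤ 26.5625.
Diameter = 2r = 2√(26.5625) ≈ 10.308.

10.308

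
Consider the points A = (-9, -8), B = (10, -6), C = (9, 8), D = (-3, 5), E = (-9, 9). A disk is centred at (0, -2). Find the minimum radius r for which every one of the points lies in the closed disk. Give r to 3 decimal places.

14.213

The required radius is the distance from (0, -2) to the farthest point.
Squared distances: 117, 116, 181, 58, 202.
Maximum is 202, attained at E.
r = √202 ≈ 14.213.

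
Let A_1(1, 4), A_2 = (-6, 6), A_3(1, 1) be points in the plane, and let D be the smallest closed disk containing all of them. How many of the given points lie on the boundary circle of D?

Side lengths²: A_1A_2² = 53, A_1A_3² = 9, A_2A_3² = 74.
Since A_2A_3² = 74 ≥ 53 + 9 = 62, the angle opposite A_2A_3 is not acute, so the smallest enclosing circle has A_2A_3 as diameter.
Centre = midpoint of A_2A_3 = (-2.5, 3.5), r² = 74/4 = 18.5.
The points at distance exactly r from the centre are A_2, A_3 — 2 points.

2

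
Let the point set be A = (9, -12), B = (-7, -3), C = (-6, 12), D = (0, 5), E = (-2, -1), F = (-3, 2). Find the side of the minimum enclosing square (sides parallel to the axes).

24

The bounding box has width 16 and height 24.
An axis-aligned square enclosing the set must have side ≥ max(width, height).
So the minimum side is max(16, 24) = 24.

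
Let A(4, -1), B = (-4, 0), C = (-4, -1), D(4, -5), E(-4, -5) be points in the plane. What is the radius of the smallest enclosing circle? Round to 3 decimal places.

A smallest enclosing disk is always determined by at most three of the input points on its boundary.
The farthest pair is B–D with squared distance 89. The circle on this segment as diameter has centre (0, -2.5) and r² = 89/4 = 22.25.
Check A: distance² to centre = 18.25 ≤ 22.25, so it lies inside.
All remaining points lie in this disk, and no smaller disk contains both endpoints, so this is the minimum enclosing circle.
r = √(22.25) ≈ 4.717.

4.717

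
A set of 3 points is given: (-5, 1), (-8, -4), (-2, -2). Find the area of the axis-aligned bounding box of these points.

30

x ranges over [-8, -2], width 6.
y ranges over [-4, 1], height 5.
Area = 6 × 5 = 30.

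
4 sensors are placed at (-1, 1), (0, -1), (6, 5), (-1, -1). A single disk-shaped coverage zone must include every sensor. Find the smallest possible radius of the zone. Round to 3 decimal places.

A smallest enclosing disk is always determined by at most three of the input points on its boundary.
The farthest pair is (6, 5)–(-1, -1) with squared distance 85. The circle on this segment as diameter has centre (2.5, 2) and r² = 85/4 = 21.25.
Check (-1, 1): distance² to centre = 13.25 ≤ 21.25, so it lies inside.
All remaining points lie in this disk, and no smaller disk contains both endpoints, so this is the minimum enclosing circle.
r = √(21.25) ≈ 4.610.

4.610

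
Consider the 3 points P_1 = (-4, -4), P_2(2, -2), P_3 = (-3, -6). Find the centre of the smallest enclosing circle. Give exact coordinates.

(-11/14, -51/14)

Side lengths²: P_1P_2² = 40, P_1P_3² = 5, P_2P_3² = 41.
Since P_2P_3² = 41 < 40 + 5 = 45, the triangle is acute, so the smallest enclosing circle is the circumcircle.
Circumcentre = (-11/14, -51/14), r² = 1025/98.
Centre = (-11/14, -51/14).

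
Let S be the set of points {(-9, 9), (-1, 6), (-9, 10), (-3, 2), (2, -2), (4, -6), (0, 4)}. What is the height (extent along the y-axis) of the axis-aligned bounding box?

max y = 10, min y = -6, so height = 16.

16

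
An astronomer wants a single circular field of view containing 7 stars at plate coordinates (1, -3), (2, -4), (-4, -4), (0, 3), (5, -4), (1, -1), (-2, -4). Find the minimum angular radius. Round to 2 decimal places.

A smallest enclosing disk is always determined by at most three of the input points on its boundary.
The minimum enclosing circle is determined by three boundary points: (-4, -4), (0, 3), (5, -4).
Their circumcentre is (0.5, -27/14) with r² = 2405/98.
The farthest remaining point (-2, -4) is at distance² 1033/98 ≤ 2405/98.
r = √(2405/98) ≈ 4.95.

4.95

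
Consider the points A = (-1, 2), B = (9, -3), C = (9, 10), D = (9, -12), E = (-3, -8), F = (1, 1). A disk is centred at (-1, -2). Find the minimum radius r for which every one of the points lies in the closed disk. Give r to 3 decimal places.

The required radius is the distance from (-1, -2) to the farthest point.
Squared distances: 16, 101, 244, 200, 40, 13.
Maximum is 244, attained at C.
r = √244 ≈ 15.620.

15.620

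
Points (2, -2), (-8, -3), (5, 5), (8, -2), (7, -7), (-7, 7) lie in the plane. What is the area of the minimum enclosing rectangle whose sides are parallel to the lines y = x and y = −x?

294

In coordinates u = x + y, v = x − y the rectangle is axis-aligned; the map (x,y)→(u,v) scales areas by 2.
u-values: 0, -11, 10, 6, 0, 0; range = 10 − (-11) = 21.
v-values: 4, -5, 0, 10, 14, -14; range = 14 − (-14) = 28.
Area = (21 × 28) / 2 = 294.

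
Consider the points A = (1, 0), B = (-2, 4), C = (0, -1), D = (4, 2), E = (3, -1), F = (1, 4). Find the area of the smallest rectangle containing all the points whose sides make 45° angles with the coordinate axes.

35

In coordinates u = x + y, v = x − y the rectangle is axis-aligned; the map (x,y)→(u,v) scales areas by 2.
u-values: 1, 2, -1, 6, 2, 5; range = 6 − (-1) = 7.
v-values: 1, -6, 1, 2, 4, -3; range = 4 − (-6) = 10.
Area = (7 × 10) / 2 = 35.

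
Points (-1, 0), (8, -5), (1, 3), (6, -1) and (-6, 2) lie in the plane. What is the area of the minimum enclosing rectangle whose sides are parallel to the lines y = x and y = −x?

94.5

In coordinates u = x + y, v = x − y the rectangle is axis-aligned; the map (x,y)→(u,v) scales areas by 2.
u-values: -1, 3, 4, 5, -4; range = 5 − (-4) = 9.
v-values: -1, 13, -2, 7, -8; range = 13 − (-8) = 21.
Area = (9 × 21) / 2 = 94.5.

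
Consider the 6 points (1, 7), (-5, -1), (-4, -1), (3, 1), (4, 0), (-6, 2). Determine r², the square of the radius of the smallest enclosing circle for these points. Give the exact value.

The minimum enclosing circle is determined by three boundary points: (1, 7), (-5, -1), (4, 0).
Their circumcentre is (-26/33, 23/11) with r² = 29725/1089.
The farthest remaining point (-6, 2) is at distance² 29593/1089 ≤ 29725/1089.

29725/1089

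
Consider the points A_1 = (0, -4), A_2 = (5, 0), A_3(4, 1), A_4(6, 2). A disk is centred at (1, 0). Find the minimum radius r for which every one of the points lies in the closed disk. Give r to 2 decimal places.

The required radius is the distance from (1, 0) to the farthest point.
Squared distances: 17, 16, 10, 29.
Maximum is 29, attained at A_4.
r = √29 ≈ 5.39.

5.39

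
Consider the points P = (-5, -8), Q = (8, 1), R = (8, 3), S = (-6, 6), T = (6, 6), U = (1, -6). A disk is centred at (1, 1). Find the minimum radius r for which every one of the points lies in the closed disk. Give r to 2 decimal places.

The required radius is the distance from (1, 1) to the farthest point.
Squared distances: 117, 49, 53, 74, 50, 49.
Maximum is 117, attained at P.
r = √117 ≈ 10.82.

10.82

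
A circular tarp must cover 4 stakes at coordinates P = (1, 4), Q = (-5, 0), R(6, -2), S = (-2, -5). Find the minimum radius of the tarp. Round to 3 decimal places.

The farthest pair is Q–R with squared distance 125. The circle on this segment as diameter has centre (0.5, -1) and r² = 125/4 = 31.25.
Check P: distance² to centre = 25.25 ≤ 31.25, so it lies inside.
All remaining points lie in this disk, and no smaller disk contains both endpoints, so this is the minimum enclosing circle.
r = √(31.25) ≈ 5.590.

5.590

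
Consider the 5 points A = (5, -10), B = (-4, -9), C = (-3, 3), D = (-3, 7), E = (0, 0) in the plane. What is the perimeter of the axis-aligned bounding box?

Width = max x − min x = 5 − (-4) = 9.
Height = max y − min y = 7 − (-10) = 17.
Perimeter = 2(9 + 17) = 52.

52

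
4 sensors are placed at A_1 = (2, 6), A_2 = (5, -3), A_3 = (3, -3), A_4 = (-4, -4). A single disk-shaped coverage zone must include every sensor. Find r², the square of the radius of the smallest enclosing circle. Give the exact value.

3485/98

By Welzl's lemma the MEC is supported by two points (diametrically opposite) or three points (on a circumcircle).
The minimum enclosing circle is determined by three boundary points: A_1, A_2, A_4.
Their circumcentre is (1/14, 5/14) with r² = 3485/98.
The farthest remaining point A_3 is at distance² 1945/98 ≤ 3485/98.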